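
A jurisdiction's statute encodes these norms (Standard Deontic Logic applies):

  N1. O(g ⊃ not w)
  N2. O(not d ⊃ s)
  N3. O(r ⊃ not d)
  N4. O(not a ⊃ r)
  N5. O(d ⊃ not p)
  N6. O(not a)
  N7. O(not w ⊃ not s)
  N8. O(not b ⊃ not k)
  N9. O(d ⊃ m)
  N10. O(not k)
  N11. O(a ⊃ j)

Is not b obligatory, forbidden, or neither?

Neither

Premise 8 is O(not b ⊃ not k); even if O(not k) held, inferring O(not b) would be affirming the consequent — invalid.
No premise or chain of K-axiom applications forces O(not b), and none forces O(b). So not b is neither obligatory nor forbidden under these norms.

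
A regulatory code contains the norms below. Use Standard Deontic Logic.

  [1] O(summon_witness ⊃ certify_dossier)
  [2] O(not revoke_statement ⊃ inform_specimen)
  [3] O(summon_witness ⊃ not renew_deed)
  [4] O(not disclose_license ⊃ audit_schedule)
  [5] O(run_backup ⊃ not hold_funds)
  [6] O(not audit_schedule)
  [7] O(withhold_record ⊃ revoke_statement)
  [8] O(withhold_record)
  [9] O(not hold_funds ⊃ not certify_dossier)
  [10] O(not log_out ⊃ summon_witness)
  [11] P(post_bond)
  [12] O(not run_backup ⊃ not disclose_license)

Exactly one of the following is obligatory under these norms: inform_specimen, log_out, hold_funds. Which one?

From premise 6 we have O(not audit_schedule).
Premise 4, O(not disclose_license ⊃ audit_schedule), contraposes to O(not audit_schedule ⊃ disclose_license); with O(not audit_schedule) we get O(disclose_license).
Premise 12 is O(not run_backup ⊃ not disclose_license); contrapositively O(disclose_license ⊃ run_backup). Since O(disclose_license) holds, K gives O(run_backup).
From O(run_backup) and premise 5, O(run_backup ⊃ not hold_funds), we obtain O(not hold_funds).
From O(not hold_funds) and premise 9, O(not hold_funds ⊃ not certify_dossier), we obtain O(not certify_dossier).
Premise 1 is O(summon_witness ⊃ certify_dossier); contrapositively O(not certify_dossier ⊃ not summon_witness). Since O(not certify_dossier) holds, K gives O(not summon_witness).
The contrapositive of premise 10 (O(not log_out ⊃ summon_witness)) is O(not summon_witness ⊃ log_out), and O(not summon_witness) is already established, so O(log_out).
So O(log_out) holds — log_out is obligatory. None of the other listed options is made obligatory by any chain of premises.

log_out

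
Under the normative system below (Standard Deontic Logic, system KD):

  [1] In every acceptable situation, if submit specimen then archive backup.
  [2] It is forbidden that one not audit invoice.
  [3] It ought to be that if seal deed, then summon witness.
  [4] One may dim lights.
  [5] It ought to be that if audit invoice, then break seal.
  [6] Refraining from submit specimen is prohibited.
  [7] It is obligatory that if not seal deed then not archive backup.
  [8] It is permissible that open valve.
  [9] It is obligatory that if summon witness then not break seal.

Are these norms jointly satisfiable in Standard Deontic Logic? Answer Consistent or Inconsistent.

Premise 6 is F(¬submit_specimen), i.e. O(submit_specimen).
With premise 1, O(submit_specimen → archive_backup), the K-axiom yields O(archive_backup).
The contrapositive of premise 7 (O(¬seal_deed → ¬archive_backup)) is O(archive_backup → seal_deed), and O(archive_backup) is already established, so O(seal_deed).
With premise 3, O(seal_deed → summon_witness), the K-axiom yields O(summon_witness).
Premise 9 is O(summon_witness → ¬break_seal); since O(summon_witness), deontic closure gives O(¬break_seal).
The contrapositive of premise 5 (O(audit_invoice → break_seal)) is O(¬break_seal → ¬audit_invoice), and O(¬break_seal) is already established, so O(¬audit_invoice).
But premise 2, F(¬audit_invoice), means O(audit_invoice).
We now have both O(¬audit_invoice) and O(audit_invoice) — audit_invoice is simultaneously obligatory and forbidden, violating the D-axiom.

Inconsistent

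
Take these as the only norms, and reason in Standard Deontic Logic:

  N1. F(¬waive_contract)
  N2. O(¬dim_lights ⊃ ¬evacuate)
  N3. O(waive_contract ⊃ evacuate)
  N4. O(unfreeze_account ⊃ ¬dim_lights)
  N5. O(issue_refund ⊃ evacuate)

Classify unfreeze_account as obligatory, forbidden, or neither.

Forbidden

Premise 1, F(¬waive_contract), is equivalent to O(waive_contract).
With premise 3, O(waive_contract ⊃ evacuate), the K-axiom yields O(evacuate).
Premise 2, O(¬dim_lights ⊃ ¬evacuate), contraposes to O(evacuate ⊃ dim_lights); with O(evacuate) we get O(dim_lights).
The contrapositive of premise 4 (O(unfreeze_account ⊃ ¬dim_lights)) is O(dim_lights ⊃ ¬unfreeze_account), and O(dim_lights) is already established, so O(¬unfreeze_account).
Premise 5 does not contribute to this derivation.
Thus O(¬unfreeze_account), which is F(unfreeze_account): unfreeze_account is forbidden.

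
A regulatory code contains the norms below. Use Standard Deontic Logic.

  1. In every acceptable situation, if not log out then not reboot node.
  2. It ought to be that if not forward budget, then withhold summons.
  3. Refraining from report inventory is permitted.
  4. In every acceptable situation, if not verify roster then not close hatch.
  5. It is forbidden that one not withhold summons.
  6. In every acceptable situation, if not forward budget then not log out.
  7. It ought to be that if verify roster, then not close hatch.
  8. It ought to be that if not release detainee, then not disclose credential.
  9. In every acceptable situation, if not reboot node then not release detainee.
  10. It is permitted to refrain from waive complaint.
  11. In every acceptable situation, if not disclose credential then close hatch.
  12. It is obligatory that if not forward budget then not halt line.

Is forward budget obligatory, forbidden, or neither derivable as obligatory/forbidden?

Premises 4 and 7 are O(¬verify_roster → ¬close_hatch) and O(verify_roster → ¬close_hatch); every ideal world satisfies ¬verify_roster or verify_roster, so in either case ¬close_hatch holds — hence O(¬close_hatch).
Premise 11, O(¬disclose_credential → close_hatch), contraposes to O(¬close_hatch → disclose_credential); with O(¬close_hatch) we get O(disclose_credential).
Premise 8, O(¬release_detainee → ¬disclose_credential), contraposes to O(disclose_credential → release_detainee); with O(disclose_credential) we get O(release_detainee).
Premise 9 is O(¬reboot_node → ¬release_detainee); contrapositively O(release_detainee → reboot_node). Since O(release_detainee) holds, K gives O(reboot_node).
Premise 1 is O(¬log_out → ¬reboot_node); contrapositively O(reboot_node → log_out). Since O(reboot_node) holds, K gives O(log_out).
Premise 6, O(¬forward_budget → ¬log_out), contraposes to O(log_out → forward_budget); with O(log_out) we get O(forward_budget).
Premises 2, 3, 5, 10, 12 do not contribute to this derivation.
Hence forward_budget is obligatory.

Obligatory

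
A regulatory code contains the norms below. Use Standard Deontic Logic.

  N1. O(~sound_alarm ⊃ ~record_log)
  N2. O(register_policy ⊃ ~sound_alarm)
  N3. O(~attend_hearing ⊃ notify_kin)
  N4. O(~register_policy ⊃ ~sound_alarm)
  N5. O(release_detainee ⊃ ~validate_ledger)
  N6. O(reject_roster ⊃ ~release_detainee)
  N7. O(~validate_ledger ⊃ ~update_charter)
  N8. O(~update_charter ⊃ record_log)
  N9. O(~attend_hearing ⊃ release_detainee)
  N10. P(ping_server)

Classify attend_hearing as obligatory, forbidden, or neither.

Obligatory

By case analysis on ~register_policy: premise 4 gives O(~register_policy ⊃ ~sound_alarm) and premise 2 gives O(register_policy ⊃ ~sound_alarm), so O(~sound_alarm) either way.
With premise 1, O(~sound_alarm ⊃ ~record_log), the K-axiom yields O(~record_log).
Premise 8 is O(~update_charter ⊃ record_log); contrapositively O(~record_log ⊃ update_charter). Since O(~record_log) holds, K gives O(update_charter).
The contrapositive of premise 7 (O(~validate_ledger ⊃ ~update_charter)) is O(update_charter ⊃ validate_ledger), and O(update_charter) is already established, so O(validate_ledger).
Premise 5, O(release_detainee ⊃ ~validate_ledger), contraposes to O(validate_ledger ⊃ ~release_detainee); with O(validate_ledger) we get O(~release_detainee).
Premise 9 is O(~attend_hearing ⊃ release_detainee); contrapositively O(~release_detainee ⊃ attend_hearing). Since O(~release_detainee) holds, K gives O(attend_hearing).
Premises 3, 6, 10 do not contribute to this derivation.
Hence attend_hearing is obligatory.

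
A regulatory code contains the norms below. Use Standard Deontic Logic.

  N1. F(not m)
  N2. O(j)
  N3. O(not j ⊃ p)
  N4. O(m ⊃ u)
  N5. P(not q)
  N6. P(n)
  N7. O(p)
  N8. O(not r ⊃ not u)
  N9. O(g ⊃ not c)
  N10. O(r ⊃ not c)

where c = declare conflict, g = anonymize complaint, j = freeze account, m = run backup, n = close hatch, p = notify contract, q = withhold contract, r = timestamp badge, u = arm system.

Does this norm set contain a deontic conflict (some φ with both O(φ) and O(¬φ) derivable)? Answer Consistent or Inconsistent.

Premise 3 is O(not j ⊃ p); even if O(p) held, inferring O(not j) would be affirming the consequent — invalid.
So O(not j) is not derivable, and the apparent clash with O(j) does not arise.
A world satisfying every obligation exists (e.g. c=false, g=false, j=true, m=true, n=false, p=true, q=false, r=true, u=true); no atom is both obligatory and forbidden, so the set is consistent.

Consistent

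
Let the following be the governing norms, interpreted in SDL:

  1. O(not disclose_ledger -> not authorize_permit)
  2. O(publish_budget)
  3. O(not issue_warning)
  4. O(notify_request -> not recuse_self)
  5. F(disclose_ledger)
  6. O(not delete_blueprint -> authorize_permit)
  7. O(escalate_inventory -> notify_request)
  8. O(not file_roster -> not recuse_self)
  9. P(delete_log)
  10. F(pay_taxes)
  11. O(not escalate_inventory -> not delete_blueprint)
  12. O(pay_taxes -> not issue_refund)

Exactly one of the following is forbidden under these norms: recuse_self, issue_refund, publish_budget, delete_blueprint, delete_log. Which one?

Premise 5 is F(disclose_ledger), i.e. O(not disclose_ledger).
Premise 1 is O(not disclose_ledger -> not authorize_permit); since O(not disclose_ledger), deontic closure gives O(not authorize_permit).
The contrapositive of premise 6 (O(not delete_blueprint -> authorize_permit)) is O(not authorize_permit -> delete_blueprint), and O(not authorize_permit) is already established, so O(delete_blueprint).
The contrapositive of premise 11 (O(not escalate_inventory -> not delete_blueprint)) is O(delete_blueprint -> escalate_inventory), and O(delete_blueprint) is already established, so O(escalate_inventory).
Applying K to premise 7 (O(escalate_inventory -> notify_request)) and O(escalate_inventory) yields O(notify_request).
Applying K to premise 4 (O(notify_request -> not recuse_self)) and O(notify_request) yields O(not recuse_self).
So O(not recuse_self) holds, i.e. recuse_self is forbidden. None of the other listed options is forbidden under the premises.

recuse_self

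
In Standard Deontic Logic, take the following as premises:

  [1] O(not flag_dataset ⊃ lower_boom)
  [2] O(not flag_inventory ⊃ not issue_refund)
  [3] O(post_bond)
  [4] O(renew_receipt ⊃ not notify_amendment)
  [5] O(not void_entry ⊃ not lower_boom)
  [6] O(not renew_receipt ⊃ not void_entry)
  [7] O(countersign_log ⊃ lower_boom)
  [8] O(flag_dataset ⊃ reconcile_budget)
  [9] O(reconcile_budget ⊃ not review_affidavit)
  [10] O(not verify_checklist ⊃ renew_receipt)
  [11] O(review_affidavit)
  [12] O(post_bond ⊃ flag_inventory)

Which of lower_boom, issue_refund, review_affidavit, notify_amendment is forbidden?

Premise 11 states O(review_affidavit) outright.
The contrapositive of premise 9 (O(reconcile_budget ⊃ not review_affidavit)) is O(review_affidavit ⊃ not reconcile_budget), and O(review_affidavit) is already established, so O(not reconcile_budget).
The contrapositive of premise 8 (O(flag_dataset ⊃ reconcile_budget)) is O(not reconcile_budget ⊃ not flag_dataset), and O(not reconcile_budget) is already established, so O(not flag_dataset).
From O(not flag_dataset) and premise 1, O(not flag_dataset ⊃ lower_boom), we obtain O(lower_boom).
Premise 5 is O(not void_entry ⊃ not lower_boom); contrapositively O(lower_boom ⊃ void_entry). Since O(lower_boom) holds, K gives O(void_entry).
Premise 6 is O(not renew_receipt ⊃ not void_entry); contrapositively O(void_entry ⊃ renew_receipt). Since O(void_entry) holds, K gives O(renew_receipt).
Premise 4 is O(renew_receipt ⊃ not notify_amendment); since O(renew_receipt), deontic closure gives O(not notify_amendment).
So O(not notify_amendment) holds, i.e. notify_amendment is forbidden. None of the other listed options is forbidden under the premises.

notify_amendment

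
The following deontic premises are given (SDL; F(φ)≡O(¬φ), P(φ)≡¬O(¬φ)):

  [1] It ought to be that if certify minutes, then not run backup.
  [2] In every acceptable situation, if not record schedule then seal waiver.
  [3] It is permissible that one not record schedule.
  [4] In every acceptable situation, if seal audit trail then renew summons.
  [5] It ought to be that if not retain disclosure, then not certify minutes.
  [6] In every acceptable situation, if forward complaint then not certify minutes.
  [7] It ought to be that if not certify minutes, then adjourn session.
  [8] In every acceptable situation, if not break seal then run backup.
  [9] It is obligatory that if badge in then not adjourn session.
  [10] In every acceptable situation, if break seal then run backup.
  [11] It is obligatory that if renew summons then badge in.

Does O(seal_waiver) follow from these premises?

Premise 2 is O(¬record_schedule → seal_waiver), but O(¬record_schedule) is not derivable from the premises (the permission P(¬record_schedule) asserts only ¬O(record_schedule), not O(¬record_schedule)), so it does not yield O(seal_waiver).
No other premise forces O(seal_waiver). An ideal world satisfying every premise can still have seal_waiver false, so O(seal_waiver) is not derivable.

No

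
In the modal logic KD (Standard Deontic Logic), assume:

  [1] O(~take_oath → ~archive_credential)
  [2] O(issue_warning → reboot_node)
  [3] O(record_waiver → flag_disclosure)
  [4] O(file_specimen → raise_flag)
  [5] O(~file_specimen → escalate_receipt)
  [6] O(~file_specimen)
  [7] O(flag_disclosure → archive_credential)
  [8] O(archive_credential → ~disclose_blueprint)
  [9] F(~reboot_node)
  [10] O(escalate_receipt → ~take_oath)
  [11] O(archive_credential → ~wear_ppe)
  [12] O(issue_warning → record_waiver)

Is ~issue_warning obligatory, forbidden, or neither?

Premise 6 states O(~file_specimen) outright.
Applying K to premise 5 (O(~file_specimen → escalate_receipt)) and O(~file_specimen) yields O(escalate_receipt).
With premise 10, O(escalate_receipt → ~take_oath), the K-axiom yields O(~take_oath).
With premise 1, O(~take_oath → ~archive_credential), the K-axiom yields O(~archive_credential).
Premise 7 is O(flag_disclosure → archive_credential); contrapositively O(~archive_credential → ~flag_disclosure). Since O(~archive_credential) holds, K gives O(~flag_disclosure).
Premise 3, O(record_waiver → flag_disclosure), contraposes to O(~flag_disclosure → ~record_waiver); with O(~flag_disclosure) we get O(~record_waiver).
The contrapositive of premise 12 (O(issue_warning → record_waiver)) is O(~record_waiver → ~issue_warning), and O(~record_waiver) is already established, so O(~issue_warning).
Premises 2, 4, 8, 9, 11 do not contribute to this derivation.
Hence ~issue_warning is obligatory.

Obligatory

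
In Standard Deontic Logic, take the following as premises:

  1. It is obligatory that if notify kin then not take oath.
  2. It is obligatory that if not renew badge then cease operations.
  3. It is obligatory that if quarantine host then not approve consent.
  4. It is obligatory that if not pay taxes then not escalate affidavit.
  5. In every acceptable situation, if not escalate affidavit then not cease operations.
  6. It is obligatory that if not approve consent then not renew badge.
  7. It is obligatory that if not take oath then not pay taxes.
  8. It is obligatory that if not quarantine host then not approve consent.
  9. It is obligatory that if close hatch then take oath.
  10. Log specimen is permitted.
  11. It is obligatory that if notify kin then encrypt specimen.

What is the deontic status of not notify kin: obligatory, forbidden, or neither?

By case analysis on ¬quarantine_host: premise 8 gives O(¬quarantine_host → ¬approve_consent) and premise 3 gives O(quarantine_host → ¬approve_consent), so O(¬approve_consent) either way.
With premise 6, O(¬approve_consent → ¬renew_badge), the K-axiom yields O(¬renew_badge).
Applying K to premise 2 (O(¬renew_badge → cease_operations)) and O(¬renew_badge) yields O(cease_operations).
Premise 5, O(¬escalate_affidavit → ¬cease_operations), contraposes to O(cease_operations → escalate_affidavit); with O(cease_operations) we get O(escalate_affidavit).
Premise 4 is O(¬pay_taxes → ¬escalate_affidavit); contrapositively O(escalate_affidavit → pay_taxes). Since O(escalate_affidavit) holds, K gives O(pay_taxes).
Premise 7 is O(¬take_oath → ¬pay_taxes); contrapositively O(pay_taxes → take_oath). Since O(pay_taxes) holds, K gives O(take_oath).
Premise 1, O(notify_kin → ¬take_oath), contraposes to O(take_oath → ¬notify_kin); with O(take_oath) we get O(¬notify_kin).
Premises 9, 10, 11 do not contribute to this derivation.
Hence ¬notify_kin is obligatory.

Obligatory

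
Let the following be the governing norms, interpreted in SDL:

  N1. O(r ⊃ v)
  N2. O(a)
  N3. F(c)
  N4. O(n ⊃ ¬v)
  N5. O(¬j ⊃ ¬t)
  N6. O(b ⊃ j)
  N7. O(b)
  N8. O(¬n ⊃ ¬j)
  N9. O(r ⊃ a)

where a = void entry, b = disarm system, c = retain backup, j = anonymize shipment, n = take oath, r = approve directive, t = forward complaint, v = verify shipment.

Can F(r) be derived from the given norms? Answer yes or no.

Yes

Premise 7 states O(b) outright.
Applying K to premise 6 (O(b ⊃ j)) and O(b) yields O(j).
Premise 8 is O(¬n ⊃ ¬j); contrapositively O(j ⊃ n). Since O(j) holds, K gives O(n).
Premise 4 is O(n ⊃ ¬v); since O(n), deontic closure gives O(¬v).
Premise 1 is O(r ⊃ v); contrapositively O(¬v ⊃ ¬r). Since O(¬v) holds, K gives O(¬r).
Premises 2, 3, 5, 9 do not contribute to this derivation.
So O(¬r) holds, i.e. F(r). The claim follows.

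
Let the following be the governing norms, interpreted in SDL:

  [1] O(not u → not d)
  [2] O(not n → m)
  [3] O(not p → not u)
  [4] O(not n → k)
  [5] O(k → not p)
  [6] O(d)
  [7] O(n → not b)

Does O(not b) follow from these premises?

Premise 6 states O(d) outright.
Premise 1, O(not u → not d), contraposes to O(d → u); with O(d) we get O(u).
Premise 3, O(not p → not u), contraposes to O(u → p); with O(u) we get O(p).
Premise 5, O(k → not p), contraposes to O(p → not k); with O(p) we get O(not k).
The contrapositive of premise 4 (O(not n → k)) is O(not k → n), and O(not k) is already established, so O(n).
Applying K to premise 7 (O(n → not b)) and O(n) yields O(not b).
Premise 2 does not contribute to this derivation.
So O(not b) follows.

Yes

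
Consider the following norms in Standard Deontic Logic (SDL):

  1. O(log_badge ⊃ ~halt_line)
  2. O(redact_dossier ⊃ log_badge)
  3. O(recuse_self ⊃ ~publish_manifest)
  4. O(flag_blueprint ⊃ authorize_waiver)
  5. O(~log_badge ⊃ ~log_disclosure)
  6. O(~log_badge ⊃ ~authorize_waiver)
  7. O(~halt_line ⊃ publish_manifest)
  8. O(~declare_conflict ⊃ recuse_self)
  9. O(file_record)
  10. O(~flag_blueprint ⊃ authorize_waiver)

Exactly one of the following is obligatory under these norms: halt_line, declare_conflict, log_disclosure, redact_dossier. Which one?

declare_conflict

By case analysis on flag_blueprint: premise 4 gives O(flag_blueprint ⊃ authorize_waiver) and premise 10 gives O(~flag_blueprint ⊃ authorize_waiver), so O(authorize_waiver) either way.
Premise 6 is O(~log_badge ⊃ ~authorize_waiver); contrapositively O(authorize_waiver ⊃ log_badge). Since O(authorize_waiver) holds, K gives O(log_badge).
Premise 1 is O(log_badge ⊃ ~halt_line); since O(log_badge), deontic closure gives O(~halt_line).
From O(~halt_line) and premise 7, O(~halt_line ⊃ publish_manifest), we obtain O(publish_manifest).
Premise 3, O(recuse_self ⊃ ~publish_manifest), contraposes to O(publish_manifest ⊃ ~recuse_self); with O(publish_manifest) we get O(~recuse_self).
Premise 8, O(~declare_conflict ⊃ recuse_self), contraposes to O(~recuse_self ⊃ declare_conflict); with O(~recuse_self) we get O(declare_conflict).
So O(declare_conflict) holds — declare_conflict is obligatory. None of the other listed options is made obligatory by any chain of premises.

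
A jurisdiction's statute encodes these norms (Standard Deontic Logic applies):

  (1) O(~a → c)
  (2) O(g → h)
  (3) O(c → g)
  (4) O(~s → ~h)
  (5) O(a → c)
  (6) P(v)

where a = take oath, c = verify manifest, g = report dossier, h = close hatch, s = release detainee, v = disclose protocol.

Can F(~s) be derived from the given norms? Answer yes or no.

Yes

By case analysis on ~a: premise 1 gives O(~a → c) and premise 5 gives O(a → c), so O(c) either way.
Applying K to premise 3 (O(c → g)) and O(c) yields O(g).
With premise 2, O(g → h), the K-axiom yields O(h).
The contrapositive of premise 4 (O(~s → ~h)) is O(h → s), and O(h) is already established, so O(s).
Premise 6 does not contribute to this derivation.
So O(s) holds, i.e. F(~s). The claim follows.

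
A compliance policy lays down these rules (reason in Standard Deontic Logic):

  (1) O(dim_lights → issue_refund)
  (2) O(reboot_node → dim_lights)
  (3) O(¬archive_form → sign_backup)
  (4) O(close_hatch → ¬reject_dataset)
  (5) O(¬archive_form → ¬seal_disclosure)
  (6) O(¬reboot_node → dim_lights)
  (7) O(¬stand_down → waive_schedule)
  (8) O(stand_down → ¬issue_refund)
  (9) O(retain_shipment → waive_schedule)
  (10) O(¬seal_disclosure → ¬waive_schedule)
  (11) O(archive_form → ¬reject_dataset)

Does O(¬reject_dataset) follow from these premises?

Premises 2 and 6 cover both cases: O(reboot_node → dim_lights) and O(¬reboot_node → dim_lights). Since reboot_node ∨ ¬reboot_node is a tautology, O(dim_lights) follows.
From O(dim_lights) and premise 1, O(dim_lights → issue_refund), we obtain O(issue_refund).
Premise 8 is O(stand_down → ¬issue_refund); contrapositively O(issue_refund → ¬stand_down). Since O(issue_refund) holds, K gives O(¬stand_down).
Applying K to premise 7 (O(¬stand_down → waive_schedule)) and O(¬stand_down) yields O(waive_schedule).
Premise 10 is O(¬seal_disclosure → ¬waive_schedule); contrapositively O(waive_schedule → seal_disclosure). Since O(waive_schedule) holds, K gives O(seal_disclosure).
Premise 5 is O(¬archive_form → ¬seal_disclosure); contrapositively O(seal_disclosure → archive_form). Since O(seal_disclosure) holds, K gives O(archive_form).
Applying K to premise 11 (O(archive_form → ¬reject_dataset)) and O(archive_form) yields O(¬reject_dataset).
Premises 3, 4, 9 do not contribute to this derivation.
So O(¬reject_dataset) follows.

Yes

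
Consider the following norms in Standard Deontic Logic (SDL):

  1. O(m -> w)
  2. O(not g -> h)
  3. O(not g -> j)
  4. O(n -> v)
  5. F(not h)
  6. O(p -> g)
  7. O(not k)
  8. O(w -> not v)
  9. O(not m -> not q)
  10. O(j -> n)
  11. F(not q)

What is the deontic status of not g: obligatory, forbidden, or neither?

Forbidden

F(not q) at premise 11 means O(q).
The contrapositive of premise 9 (O(not m -> not q)) is O(q -> m), and O(q) is already established, so O(m).
Premise 1 is O(m -> w); since O(m), deontic closure gives O(w).
Premise 8 is O(w -> not v); since O(w), deontic closure gives O(not v).
The contrapositive of premise 4 (O(n -> v)) is O(not v -> not n), and O(not v) is already established, so O(not n).
Premise 10, O(j -> n), contraposes to O(not n -> not j); with O(not n) we get O(not j).
The contrapositive of premise 3 (O(not g -> j)) is O(not j -> g), and O(not j) is already established, so O(g).
Premises 2, 5, 6, 7 do not contribute to this derivation.
Thus O(g), which is F(not g): not g is forbidden.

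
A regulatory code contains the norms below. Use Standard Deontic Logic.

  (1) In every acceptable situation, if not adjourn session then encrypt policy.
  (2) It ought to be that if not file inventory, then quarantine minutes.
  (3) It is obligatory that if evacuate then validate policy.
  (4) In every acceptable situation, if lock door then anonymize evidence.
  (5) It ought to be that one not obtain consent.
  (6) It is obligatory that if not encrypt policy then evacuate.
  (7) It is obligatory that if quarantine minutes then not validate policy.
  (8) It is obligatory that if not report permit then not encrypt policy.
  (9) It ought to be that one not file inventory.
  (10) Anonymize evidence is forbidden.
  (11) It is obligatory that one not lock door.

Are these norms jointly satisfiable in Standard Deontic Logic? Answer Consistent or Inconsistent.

Premise 4 is O(lock_door → anonymize_evidence), but O(lock_door) is not derivable from the premises, so it does not yield O(anonymize_evidence).
So O(anonymize_evidence) is not derivable, and the apparent clash with O(¬anonymize_evidence) does not arise.
A world satisfying every obligation exists (e.g. adjourn_session=false, anonymize_evidence=false, encrypt_policy=true, evacuate=false, file_inventory=false, lock_door=false, obtain_consent=false, quarantine_minutes=true, report_permit=true, validate_policy=false); no atom is both obligatory and forbidden, so the set is consistent.

Consistent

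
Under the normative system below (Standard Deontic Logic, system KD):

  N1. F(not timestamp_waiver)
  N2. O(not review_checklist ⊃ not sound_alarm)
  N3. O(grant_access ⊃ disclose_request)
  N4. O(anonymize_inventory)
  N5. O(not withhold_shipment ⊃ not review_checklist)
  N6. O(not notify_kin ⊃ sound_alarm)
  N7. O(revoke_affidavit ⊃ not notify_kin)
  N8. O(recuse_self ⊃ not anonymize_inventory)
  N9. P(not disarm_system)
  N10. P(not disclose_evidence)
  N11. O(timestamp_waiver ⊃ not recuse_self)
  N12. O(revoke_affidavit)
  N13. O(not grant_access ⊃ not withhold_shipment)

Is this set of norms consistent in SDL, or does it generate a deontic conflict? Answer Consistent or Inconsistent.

Premise 8 is O(recuse_self ⊃ not anonymize_inventory), but O(recuse_self) is not derivable from the premises, so it does not yield O(not anonymize_inventory).
So O(not anonymize_inventory) is not derivable, and the apparent clash with O(anonymize_inventory) does not arise.
A world satisfying every obligation exists (e.g. anonymize_inventory=true, disarm_system=false, disclose_evidence=false, disclose_request=true, grant_access=true, notify_kin=false, recuse_self=false, review_checklist=true, revoke_affidavit=true, sound_alarm=true, timestamp_waiver=true, withhold_shipment=true); no atom is both obligatory and forbidden, so the set is consistent.

Consistent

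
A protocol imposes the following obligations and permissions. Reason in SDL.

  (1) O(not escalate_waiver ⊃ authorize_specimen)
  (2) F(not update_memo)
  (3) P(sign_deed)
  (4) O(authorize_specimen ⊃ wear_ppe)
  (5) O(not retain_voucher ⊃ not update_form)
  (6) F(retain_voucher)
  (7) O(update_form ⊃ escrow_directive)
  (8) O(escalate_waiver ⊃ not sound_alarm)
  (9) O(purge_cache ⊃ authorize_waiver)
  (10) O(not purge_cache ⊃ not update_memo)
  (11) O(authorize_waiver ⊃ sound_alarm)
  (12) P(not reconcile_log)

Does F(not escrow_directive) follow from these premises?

Premise 7 is O(update_form ⊃ escrow_directive), but O(update_form) is not derivable from the premises, so it does not yield O(escrow_directive).
No other premise forces O(escrow_directive). An ideal world satisfying every premise can still have not escrow_directive true, so F(not escrow_directive) is not derivable.

No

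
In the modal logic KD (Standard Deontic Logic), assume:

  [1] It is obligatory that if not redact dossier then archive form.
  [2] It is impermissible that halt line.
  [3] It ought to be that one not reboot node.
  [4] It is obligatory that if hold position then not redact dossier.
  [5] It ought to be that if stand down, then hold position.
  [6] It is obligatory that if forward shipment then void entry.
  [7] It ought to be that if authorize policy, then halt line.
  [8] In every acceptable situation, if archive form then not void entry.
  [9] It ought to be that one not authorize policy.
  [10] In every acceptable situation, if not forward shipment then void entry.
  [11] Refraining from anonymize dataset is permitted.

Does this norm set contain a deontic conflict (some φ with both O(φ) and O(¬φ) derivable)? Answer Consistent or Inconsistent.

Premise 7 is O(authorize_policy → halt_line), but O(authorize_policy) is not derivable from the premises, so it does not yield O(halt_line).
So O(halt_line) is not derivable, and the apparent clash with O(¬halt_line) does not arise.
A world satisfying every obligation exists (e.g. anonymize_dataset=false, archive_form=false, authorize_policy=false, forward_shipment=false, halt_line=false, hold_position=false, reboot_node=false, redact_dossier=true, stand_down=false, void_entry=true); no atom is both obligatory and forbidden, so the set is consistent.

Consistent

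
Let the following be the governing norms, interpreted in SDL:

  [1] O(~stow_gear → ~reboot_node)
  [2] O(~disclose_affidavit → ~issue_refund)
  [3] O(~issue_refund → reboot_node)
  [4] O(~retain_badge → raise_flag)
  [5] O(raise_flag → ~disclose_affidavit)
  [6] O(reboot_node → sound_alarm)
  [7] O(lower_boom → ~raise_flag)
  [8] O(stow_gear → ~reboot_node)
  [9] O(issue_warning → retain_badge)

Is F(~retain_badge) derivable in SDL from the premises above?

By case analysis on stow_gear: premise 8 gives O(stow_gear → ~reboot_node) and premise 1 gives O(~stow_gear → ~reboot_node), so O(~reboot_node) either way.
The contrapositive of premise 3 (O(~issue_refund → reboot_node)) is O(~reboot_node → issue_refund), and O(~reboot_node) is already established, so O(issue_refund).
Premise 2 is O(~disclose_affidavit → ~issue_refund); contrapositively O(issue_refund → disclose_affidavit). Since O(issue_refund) holds, K gives O(disclose_affidavit).
Premise 5, O(raise_flag → ~disclose_affidavit), contraposes to O(disclose_affidavit → ~raise_flag); with O(disclose_affidavit) we get O(~raise_flag).
Premise 4, O(~retain_badge → raise_flag), contraposes to O(~raise_flag → retain_badge); with O(~raise_flag) we get O(retain_badge).
Premises 6, 7, 9 do not contribute to this derivation.
So O(retain_badge) holds, i.e. F(~retain_badge). The claim follows.

Yes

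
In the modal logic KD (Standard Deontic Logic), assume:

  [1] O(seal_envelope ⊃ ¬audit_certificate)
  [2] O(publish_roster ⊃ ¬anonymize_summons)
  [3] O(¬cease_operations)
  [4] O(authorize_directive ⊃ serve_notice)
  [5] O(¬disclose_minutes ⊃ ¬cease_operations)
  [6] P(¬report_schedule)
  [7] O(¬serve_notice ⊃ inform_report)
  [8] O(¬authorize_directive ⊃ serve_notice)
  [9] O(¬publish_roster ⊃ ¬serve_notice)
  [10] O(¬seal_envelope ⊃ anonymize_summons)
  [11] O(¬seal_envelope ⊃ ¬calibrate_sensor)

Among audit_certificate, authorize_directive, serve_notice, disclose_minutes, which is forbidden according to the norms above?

Premises 4 and 8 cover both cases: O(authorize_directive ⊃ serve_notice) and O(¬authorize_directive ⊃ serve_notice). Since authorize_directive ∨ ¬authorize_directive is a tautology, O(serve_notice) follows.
Premise 9 is O(¬publish_roster ⊃ ¬serve_notice); contrapositively O(serve_notice ⊃ publish_roster). Since O(serve_notice) holds, K gives O(publish_roster).
From O(publish_roster) and premise 2, O(publish_roster ⊃ ¬anonymize_summons), we obtain O(¬anonymize_summons).
Premise 10 is O(¬seal_envelope ⊃ anonymize_summons); contrapositively O(¬anonymize_summons ⊃ seal_envelope). Since O(¬anonymize_summons) holds, K gives O(seal_envelope).
Premise 1 is O(seal_envelope ⊃ ¬audit_certificate); since O(seal_envelope), deontic closure gives O(¬audit_certificate).
So O(¬audit_certificate) holds, i.e. audit_certificate is forbidden. None of the other listed options is forbidden under the premises.

audit_certificate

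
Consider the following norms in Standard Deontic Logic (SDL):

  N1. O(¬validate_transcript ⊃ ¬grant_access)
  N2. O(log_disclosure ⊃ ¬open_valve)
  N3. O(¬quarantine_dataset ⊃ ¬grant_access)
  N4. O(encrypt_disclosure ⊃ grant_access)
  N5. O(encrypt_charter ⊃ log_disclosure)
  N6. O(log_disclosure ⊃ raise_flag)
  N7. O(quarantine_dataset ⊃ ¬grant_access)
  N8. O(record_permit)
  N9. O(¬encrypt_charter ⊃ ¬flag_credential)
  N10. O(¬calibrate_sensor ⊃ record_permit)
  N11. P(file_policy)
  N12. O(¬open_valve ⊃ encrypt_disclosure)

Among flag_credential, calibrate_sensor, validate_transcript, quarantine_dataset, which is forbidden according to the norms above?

flag_credential

Premises 3 and 7 cover both cases: O(¬quarantine_dataset ⊃ ¬grant_access) and O(quarantine_dataset ⊃ ¬grant_access). Since ¬quarantine_dataset ∨ quarantine_dataset is a tautology, O(¬grant_access) follows.
Premise 4 is O(encrypt_disclosure ⊃ grant_access); contrapositively O(¬grant_access ⊃ ¬encrypt_disclosure). Since O(¬grant_access) holds, K gives O(¬encrypt_disclosure).
The contrapositive of premise 12 (O(¬open_valve ⊃ encrypt_disclosure)) is O(¬encrypt_disclosure ⊃ open_valve), and O(¬encrypt_disclosure) is already established, so O(open_valve).
Premise 2 is O(log_disclosure ⊃ ¬open_valve); contrapositively O(open_valve ⊃ ¬log_disclosure). Since O(open_valve) holds, K gives O(¬log_disclosure).
The contrapositive of premise 5 (O(encrypt_charter ⊃ log_disclosure)) is O(¬log_disclosure ⊃ ¬encrypt_charter), and O(¬log_disclosure) is already established, so O(¬encrypt_charter).
With premise 9, O(¬encrypt_charter ⊃ ¬flag_credential), the K-axiom yields O(¬flag_credential).
So O(¬flag_credential) holds, i.e. flag_credential is forbidden. None of the other listed options is forbidden under the premises.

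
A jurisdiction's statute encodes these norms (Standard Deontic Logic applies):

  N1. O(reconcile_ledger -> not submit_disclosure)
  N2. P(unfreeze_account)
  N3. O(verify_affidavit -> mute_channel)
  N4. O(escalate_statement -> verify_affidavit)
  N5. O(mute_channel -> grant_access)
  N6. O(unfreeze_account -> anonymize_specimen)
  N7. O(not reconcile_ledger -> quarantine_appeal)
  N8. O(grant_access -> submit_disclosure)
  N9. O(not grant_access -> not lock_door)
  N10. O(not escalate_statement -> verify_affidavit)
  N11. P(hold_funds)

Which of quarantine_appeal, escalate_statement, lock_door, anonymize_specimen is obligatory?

quarantine_appeal

Premises 10 and 4 cover both cases: O(not escalate_statement -> verify_affidavit) and O(escalate_statement -> verify_affidavit). Since not escalate_statement ∨ escalate_statement is a tautology, O(verify_affidavit) follows.
With premise 3, O(verify_affidavit -> mute_channel), the K-axiom yields O(mute_channel).
Applying K to premise 5 (O(mute_channel -> grant_access)) and O(mute_channel) yields O(grant_access).
Applying K to premise 8 (O(grant_access -> submit_disclosure)) and O(grant_access) yields O(submit_disclosure).
Premise 1 is O(reconcile_ledger -> not submit_disclosure); contrapositively O(submit_disclosure -> not reconcile_ledger). Since O(submit_disclosure) holds, K gives O(not reconcile_ledger).
With premise 7, O(not reconcile_ledger -> quarantine_appeal), the K-axiom yields O(quarantine_appeal).
So O(quarantine_appeal) holds — quarantine_appeal is obligatory. None of the other listed options is made obligatory by any chain of premises.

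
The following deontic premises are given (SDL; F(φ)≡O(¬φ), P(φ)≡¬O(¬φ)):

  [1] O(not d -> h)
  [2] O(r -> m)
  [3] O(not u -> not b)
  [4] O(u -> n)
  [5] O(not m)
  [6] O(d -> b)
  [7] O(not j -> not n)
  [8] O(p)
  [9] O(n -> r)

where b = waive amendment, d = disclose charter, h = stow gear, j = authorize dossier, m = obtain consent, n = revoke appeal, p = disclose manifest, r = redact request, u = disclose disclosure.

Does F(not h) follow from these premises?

Premise 5 states O(not m) outright.
Premise 2, O(r -> m), contraposes to O(not m -> not r); with O(not m) we get O(not r).
Premise 9 is O(n -> r); contrapositively O(not r -> not n). Since O(not r) holds, K gives O(not n).
Premise 4 is O(u -> n); contrapositively O(not n -> not u). Since O(not n) holds, K gives O(not u).
Applying K to premise 3 (O(not u -> not b)) and O(not u) yields O(not b).
Premise 6 is O(d -> b); contrapositively O(not b -> not d). Since O(not b) holds, K gives O(not d).
With premise 1, O(not d -> h), the K-axiom yields O(h).
Premises 7, 8 do not contribute to this derivation.
So O(h) holds, i.e. F(not h). The claim follows.

Yes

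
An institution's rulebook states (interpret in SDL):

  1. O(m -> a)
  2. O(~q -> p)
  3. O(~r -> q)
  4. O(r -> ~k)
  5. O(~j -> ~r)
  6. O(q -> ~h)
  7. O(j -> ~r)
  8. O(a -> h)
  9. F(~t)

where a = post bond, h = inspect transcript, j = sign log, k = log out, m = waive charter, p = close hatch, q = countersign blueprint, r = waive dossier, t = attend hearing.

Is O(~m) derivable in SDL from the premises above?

Yes

By case analysis on ~j: premise 5 gives O(~j -> ~r) and premise 7 gives O(j -> ~r), so O(~r) either way.
From O(~r) and premise 3, O(~r -> q), we obtain O(q).
With premise 6, O(q -> ~h), the K-axiom yields O(~h).
Premise 8 is O(a -> h); contrapositively O(~h -> ~a). Since O(~h) holds, K gives O(~a).
Premise 1, O(m -> a), contraposes to O(~a -> ~m); with O(~a) we get O(~m).
Premises 2, 4, 9 do not contribute to this derivation.
So O(~m) follows.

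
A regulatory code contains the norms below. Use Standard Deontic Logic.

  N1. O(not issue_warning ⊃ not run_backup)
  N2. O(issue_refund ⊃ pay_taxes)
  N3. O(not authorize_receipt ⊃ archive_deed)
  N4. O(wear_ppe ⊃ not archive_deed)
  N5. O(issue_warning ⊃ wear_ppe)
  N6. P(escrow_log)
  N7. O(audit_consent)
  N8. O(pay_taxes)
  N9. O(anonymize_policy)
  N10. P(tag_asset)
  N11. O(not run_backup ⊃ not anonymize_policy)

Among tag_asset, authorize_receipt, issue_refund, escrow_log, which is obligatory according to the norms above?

authorize_receipt

Premise 9 gives O(anonymize_policy).
Premise 11 is O(not run_backup ⊃ not anonymize_policy); contrapositively O(anonymize_policy ⊃ run_backup). Since O(anonymize_policy) holds, K gives O(run_backup).
Premise 1, O(not issue_warning ⊃ not run_backup), contraposes to O(run_backup ⊃ issue_warning); with O(run_backup) we get O(issue_warning).
From O(issue_warning) and premise 5, O(issue_warning ⊃ wear_ppe), we obtain O(wear_ppe).
With premise 4, O(wear_ppe ⊃ not archive_deed), the K-axiom yields O(not archive_deed).
The contrapositive of premise 3 (O(not authorize_receipt ⊃ archive_deed)) is O(not archive_deed ⊃ authorize_receipt), and O(not archive_deed) is already established, so O(authorize_receipt).
So O(authorize_receipt) holds — authorize_receipt is obligatory. None of the other listed options is made obligatory by any chain of premises.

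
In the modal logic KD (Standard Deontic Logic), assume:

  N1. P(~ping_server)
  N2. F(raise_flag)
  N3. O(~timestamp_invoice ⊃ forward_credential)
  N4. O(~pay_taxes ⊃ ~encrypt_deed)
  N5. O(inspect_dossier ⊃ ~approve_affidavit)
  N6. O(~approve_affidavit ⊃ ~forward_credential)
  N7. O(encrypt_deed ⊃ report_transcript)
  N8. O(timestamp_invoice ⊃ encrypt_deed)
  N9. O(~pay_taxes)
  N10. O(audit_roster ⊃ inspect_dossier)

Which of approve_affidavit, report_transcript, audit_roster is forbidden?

Premise 9 states O(~pay_taxes) outright.
With premise 4, O(~pay_taxes ⊃ ~encrypt_deed), the K-axiom yields O(~encrypt_deed).
Premise 8, O(timestamp_invoice ⊃ encrypt_deed), contraposes to O(~encrypt_deed ⊃ ~timestamp_invoice); with O(~encrypt_deed) we get O(~timestamp_invoice).
From O(~timestamp_invoice) and premise 3, O(~timestamp_invoice ⊃ forward_credential), we obtain O(forward_credential).
The contrapositive of premise 6 (O(~approve_affidavit ⊃ ~forward_credential)) is O(forward_credential ⊃ approve_affidavit), and O(forward_credential) is already established, so O(approve_affidavit).
The contrapositive of premise 5 (O(inspect_dossier ⊃ ~approve_affidavit)) is O(approve_affidavit ⊃ ~inspect_dossier), and O(approve_affidavit) is already established, so O(~inspect_dossier).
Premise 10, O(audit_roster ⊃ inspect_dossier), contraposes to O(~inspect_dossier ⊃ ~audit_roster); with O(~inspect_dossier) we get O(~audit_roster).
So O(~audit_roster) holds, i.e. audit_roster is forbidden. None of the other listed options is forbidden under the premises.

audit_roster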